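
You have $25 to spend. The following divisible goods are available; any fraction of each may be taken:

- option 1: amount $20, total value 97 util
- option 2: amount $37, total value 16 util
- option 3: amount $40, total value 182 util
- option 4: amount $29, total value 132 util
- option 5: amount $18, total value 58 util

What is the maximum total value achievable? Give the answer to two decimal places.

119.76

Take in order of value per unit:
- option 1 (97/20 per unit): all 20 → value 97, running total 97.00
- option 4 (132/29 per unit): 5 of 29 → value 5×132/29 = 22.7586, running total 119.76
Total 119.76.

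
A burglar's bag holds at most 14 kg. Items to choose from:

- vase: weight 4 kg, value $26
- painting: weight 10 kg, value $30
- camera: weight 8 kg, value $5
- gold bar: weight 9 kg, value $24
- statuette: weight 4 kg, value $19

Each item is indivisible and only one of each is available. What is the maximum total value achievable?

$56

This is a 0/1 knapsack; check combinations near the capacity.
- vase+painting: weight 4+10=14, value 26+30=56
- vase+gold bar: weight 4+9=13, value 26+24=50
- painting+statuette: weight 10+4=14, value 30+19=49
- vase+statuette: weight 4+4=8, value 26+19=45
- gold bar+statuette: weight 9+4=13, value 24+19=43
Best: $56.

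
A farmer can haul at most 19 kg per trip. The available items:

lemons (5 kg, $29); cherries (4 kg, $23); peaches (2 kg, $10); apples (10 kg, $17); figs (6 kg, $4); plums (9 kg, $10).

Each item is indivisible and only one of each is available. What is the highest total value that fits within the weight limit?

This is a 0/1 knapsack; check combinations near the capacity.
- lemons+cherries+apples: weight 5+4+10=19, value 29+23+17=69
- lemons+cherries+peaches+figs: weight 5+4+2+6=17, value 29+23+10+4=66
- lemons+cherries+peaches: weight 5+4+2=11, value 29+23+10=62
- lemons+cherries+plums: weight 5+4+9=18, value 29+23+10=62
Best: $69.

$69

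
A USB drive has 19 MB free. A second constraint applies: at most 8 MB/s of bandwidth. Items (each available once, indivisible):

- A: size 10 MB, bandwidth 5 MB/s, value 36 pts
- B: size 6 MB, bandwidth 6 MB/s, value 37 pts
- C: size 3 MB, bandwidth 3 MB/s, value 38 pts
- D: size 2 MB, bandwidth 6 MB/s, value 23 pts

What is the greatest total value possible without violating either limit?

Feasible sets respecting both limits:
- A+C: size 13, bandwidth 8, value 74
- C: size 3, bandwidth 3, value 38
- B: size 6, bandwidth 6, value 37
- A: size 10, bandwidth 5, value 36
Best: 74 pts.

74 pts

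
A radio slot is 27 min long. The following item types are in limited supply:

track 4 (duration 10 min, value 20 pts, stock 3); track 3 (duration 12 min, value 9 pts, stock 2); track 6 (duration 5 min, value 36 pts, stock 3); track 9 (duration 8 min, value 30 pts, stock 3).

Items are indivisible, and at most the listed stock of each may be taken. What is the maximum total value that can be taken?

138 pts

Top feasible selections:
- 3×track 6 + 1×track 9: duration 23, value 138
- 2×track 6 + 2×track 9: duration 26, value 132
- 1×track 4 + 3×track 6: duration 25, value 128
Best: 138 pts.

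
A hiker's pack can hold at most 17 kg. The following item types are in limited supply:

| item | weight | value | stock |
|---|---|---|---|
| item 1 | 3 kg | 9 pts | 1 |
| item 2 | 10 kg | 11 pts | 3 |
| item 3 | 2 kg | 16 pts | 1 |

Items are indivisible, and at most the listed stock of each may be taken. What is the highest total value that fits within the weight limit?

Top feasible selections:
- 1×item 1 + 1×item 2 + 1×item 3: weight 15, value 36
- 1×item 2 + 1×item 3: weight 12, value 27
Best: 36 pts.

36 pts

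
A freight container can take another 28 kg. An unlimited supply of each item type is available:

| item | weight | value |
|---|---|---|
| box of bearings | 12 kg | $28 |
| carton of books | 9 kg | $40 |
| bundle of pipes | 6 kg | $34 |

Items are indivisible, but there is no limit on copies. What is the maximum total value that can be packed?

Best value-per-unit is bundle of pipes at 34/6; filling with it alone gives 4×34 = 136.
Optimal mix: 1×carton of books + 3×bundle of pipes → weight 27, value 142.

$142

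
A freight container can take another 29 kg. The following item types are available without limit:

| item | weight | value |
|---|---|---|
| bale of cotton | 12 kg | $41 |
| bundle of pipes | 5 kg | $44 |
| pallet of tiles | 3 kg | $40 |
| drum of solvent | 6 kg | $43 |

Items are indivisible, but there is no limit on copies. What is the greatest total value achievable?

$364

Best value-per-unit is pallet of tiles at 40/3; filling with it alone gives 9×40 = 360.
Optimal mix: 1×bundle of pipes + 8×pallet of tiles → weight 29, value 364.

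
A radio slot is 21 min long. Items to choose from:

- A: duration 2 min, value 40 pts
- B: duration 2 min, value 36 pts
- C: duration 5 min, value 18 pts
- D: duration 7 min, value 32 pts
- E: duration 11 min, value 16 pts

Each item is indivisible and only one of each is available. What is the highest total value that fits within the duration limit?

Check high-value combinations within 21 min:
- A+B+C+D: duration 2+2+5+7=16, value 40+36+18+32=126
- A+B+C+E: duration 2+2+5+11=20, value 40+36+18+16=110
- A+B+D: duration 2+2+7=11, value 40+36+32=108
- A+B+C: duration 2+2+5=9, value 40+36+18=94
Best: 126 pts.

126 pts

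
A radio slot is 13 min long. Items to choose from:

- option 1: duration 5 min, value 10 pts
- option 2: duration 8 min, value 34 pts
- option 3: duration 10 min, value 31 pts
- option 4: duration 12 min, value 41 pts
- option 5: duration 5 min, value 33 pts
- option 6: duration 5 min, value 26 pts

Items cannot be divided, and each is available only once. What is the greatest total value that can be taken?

This is a 0/1 knapsack; check combinations near the capacity.
- option 2+option 5: duration 8+5=13, value 34+33=67
- option 2+option 6: duration 8+5=13, value 34+26=60
- option 5+option 6: duration 5+5=10, value 33+26=59
Best: 67 pts.

67 pts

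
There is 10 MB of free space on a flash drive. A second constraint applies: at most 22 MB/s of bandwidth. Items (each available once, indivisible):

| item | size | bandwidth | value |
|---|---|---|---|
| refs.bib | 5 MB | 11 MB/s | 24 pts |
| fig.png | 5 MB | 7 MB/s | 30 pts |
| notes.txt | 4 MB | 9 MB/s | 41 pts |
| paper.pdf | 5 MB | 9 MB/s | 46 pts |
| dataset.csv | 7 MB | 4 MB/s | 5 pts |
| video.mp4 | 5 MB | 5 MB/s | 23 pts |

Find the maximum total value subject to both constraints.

87 pts

Feasible sets respecting both limits:
- notes.txt+paper.pdf: size 9, bandwidth 18, value 87
- fig.png+paper.pdf: size 10, bandwidth 16, value 76
- fig.png+notes.txt: size 9, bandwidth 16, value 71
- refs.bib+paper.pdf: size 10, bandwidth 20, value 70
Best: 87 pts.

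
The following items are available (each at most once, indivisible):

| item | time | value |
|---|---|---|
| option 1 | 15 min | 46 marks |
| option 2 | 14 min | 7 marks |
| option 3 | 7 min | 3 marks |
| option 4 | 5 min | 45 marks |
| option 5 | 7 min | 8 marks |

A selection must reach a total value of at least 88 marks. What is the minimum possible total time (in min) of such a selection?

Subsets with value ≥ 88, sorted by total time:
- option 1+option 4: time 20, value 91
- option 1+option 4+option 5: time 27, value 99
Minimum time: 20 min.

20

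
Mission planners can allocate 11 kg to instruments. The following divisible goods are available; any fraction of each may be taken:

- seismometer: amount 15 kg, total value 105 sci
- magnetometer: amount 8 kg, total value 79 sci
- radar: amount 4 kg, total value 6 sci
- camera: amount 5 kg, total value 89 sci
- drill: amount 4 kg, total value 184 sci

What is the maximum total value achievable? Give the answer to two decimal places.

Take in order of value per unit:
- drill (184/4 per unit): all 4 → value 184, running total 184.00
- camera (89/5 per unit): all 5 → value 89, running total 273.00
- magnetometer (79/8 per unit): 2 of 8 → value 2×79/8 = 19.7500, running total 292.75
Total 292.75.

292.75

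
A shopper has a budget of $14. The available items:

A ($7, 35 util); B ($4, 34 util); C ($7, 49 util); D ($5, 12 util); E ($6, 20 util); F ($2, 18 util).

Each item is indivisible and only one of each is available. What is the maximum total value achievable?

Check high-value combinations within $14:
- B+C+F: cost 4+7+2=13, value 34+49+18=101
- A+B+F: cost 7+4+2=13, value 35+34+18=87
- A+C: cost 7+7=14, value 35+49=84
- B+C: cost 4+7=11, value 34+49=83
Best: 101 util.

101 util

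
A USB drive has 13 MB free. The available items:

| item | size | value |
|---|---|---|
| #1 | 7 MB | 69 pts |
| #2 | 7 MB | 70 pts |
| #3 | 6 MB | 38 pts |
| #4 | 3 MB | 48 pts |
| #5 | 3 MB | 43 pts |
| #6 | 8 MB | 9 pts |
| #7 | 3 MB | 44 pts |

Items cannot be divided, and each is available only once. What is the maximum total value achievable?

162 pts

Check high-value combinations within 13 MB:
- #2+#4+#7: size 7+3+3=13, value 70+48+44=162
- #2+#4+#5: size 7+3+3=13, value 70+48+43=161
- #1+#4+#7: size 7+3+3=13, value 69+48+44=161
- #1+#4+#5: size 7+3+3=13, value 69+48+43=160
Best: 162 pts.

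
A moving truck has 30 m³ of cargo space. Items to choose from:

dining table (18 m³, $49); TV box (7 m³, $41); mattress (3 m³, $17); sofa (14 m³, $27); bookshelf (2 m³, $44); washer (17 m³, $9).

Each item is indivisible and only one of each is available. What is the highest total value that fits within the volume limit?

Check high-value combinations within 30 m³:
- dining table+TV box+mattress+bookshelf: volume 18+7+3+2=30, value 49+41+17+44=151
- dining table+TV box+bookshelf: volume 18+7+2=27, value 49+41+44=134
- TV box+mattress+sofa+bookshelf: volume 7+3+14+2=26, value 41+17+27+44=129
- TV box+sofa+bookshelf: volume 7+14+2=23, value 41+27+44=112
- TV box+mattress+bookshelf+washer: volume 7+3+2+17=29, value 41+17+44+9=111
Best: $151.

$151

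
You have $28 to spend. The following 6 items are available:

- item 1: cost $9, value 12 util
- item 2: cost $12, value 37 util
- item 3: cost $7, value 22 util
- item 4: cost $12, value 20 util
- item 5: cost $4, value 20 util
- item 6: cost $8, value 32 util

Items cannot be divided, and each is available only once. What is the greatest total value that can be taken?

91 util

Check high-value combinations within $28:
- item 2+item 3+item 6: cost 12+7+8=27, value 37+22+32=91
- item 2+item 5+item 6: cost 12+4+8=24, value 37+20+32=89
- item 1+item 3+item 5+item 6: cost 9+7+4+8=28, value 12+22+20+32=86
Best: 91 util.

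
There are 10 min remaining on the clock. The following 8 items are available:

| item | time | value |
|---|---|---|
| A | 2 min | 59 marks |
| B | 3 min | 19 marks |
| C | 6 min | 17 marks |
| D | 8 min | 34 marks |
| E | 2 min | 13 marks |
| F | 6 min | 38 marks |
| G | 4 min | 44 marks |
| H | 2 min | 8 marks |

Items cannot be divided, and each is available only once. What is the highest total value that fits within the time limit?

This is a 0/1 knapsack; check combinations near the capacity.
- A+E+G+H: time 2+2+4+2=10, value 59+13+44+8=124
- A+B+G: time 2+3+4=9, value 59+19+44=122
- A+E+G: time 2+2+4=8, value 59+13+44=116
- A+G+H: time 2+4+2=8, value 59+44+8=111
Best: 124 marks.

124 marks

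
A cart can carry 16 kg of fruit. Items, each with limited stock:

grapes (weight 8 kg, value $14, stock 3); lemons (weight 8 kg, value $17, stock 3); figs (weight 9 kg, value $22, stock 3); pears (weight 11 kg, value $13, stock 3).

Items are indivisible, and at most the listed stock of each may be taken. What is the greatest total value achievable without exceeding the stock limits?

$34

Top feasible selections:
- 2×lemons: weight 16, value 34
- 1×grapes + 1×lemons: weight 16, value 31
Best: $34.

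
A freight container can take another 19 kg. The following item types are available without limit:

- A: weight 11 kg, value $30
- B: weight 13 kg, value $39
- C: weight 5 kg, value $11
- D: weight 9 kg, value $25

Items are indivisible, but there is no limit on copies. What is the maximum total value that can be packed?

Best value-per-unit is B at 39/13; filling with it alone gives 1×39 = 39.
Optimal mix: 1×B + 1×C → weight 18, value 50.

$50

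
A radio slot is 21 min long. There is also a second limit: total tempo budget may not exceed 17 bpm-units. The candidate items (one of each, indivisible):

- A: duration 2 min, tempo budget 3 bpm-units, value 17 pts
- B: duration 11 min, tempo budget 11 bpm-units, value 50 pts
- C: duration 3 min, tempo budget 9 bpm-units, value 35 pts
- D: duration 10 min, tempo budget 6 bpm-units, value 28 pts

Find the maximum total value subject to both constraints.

78 pts

Feasible sets respecting both limits:
- B+D: duration 21, tempo budget 17, value 78
- A+B: duration 13, tempo budget 14, value 67
- C+D: duration 13, tempo budget 15, value 63
Best: 78 pts.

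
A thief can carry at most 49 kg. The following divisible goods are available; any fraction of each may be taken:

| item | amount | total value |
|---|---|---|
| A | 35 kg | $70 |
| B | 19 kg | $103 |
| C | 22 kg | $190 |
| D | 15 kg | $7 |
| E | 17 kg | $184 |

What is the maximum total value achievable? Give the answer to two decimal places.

428.21

Take in order of value per unit:
- E (184/17 per unit): all 17 → value 184, running total 184.00
- C (190/22 per unit): all 22 → value 190, running total 374.00
- B (103/19 per unit): 10 of 19 → value 10×103/19 = 54.2105, running total 428.21
Total 428.21.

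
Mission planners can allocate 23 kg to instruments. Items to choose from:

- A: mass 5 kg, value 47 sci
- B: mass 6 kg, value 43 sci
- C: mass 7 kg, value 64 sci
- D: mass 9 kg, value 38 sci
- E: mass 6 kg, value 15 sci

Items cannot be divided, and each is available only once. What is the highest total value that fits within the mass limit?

Check high-value combinations within 23 kg:
- A+B+C: mass 5+6+7=18, value 47+43+64=154
- A+C+D: mass 5+7+9=21, value 47+64+38=149
- B+C+D: mass 6+7+9=22, value 43+64+38=145
- A+B+D: mass 5+6+9=20, value 47+43+38=128
Best: 154 sci.

154 sci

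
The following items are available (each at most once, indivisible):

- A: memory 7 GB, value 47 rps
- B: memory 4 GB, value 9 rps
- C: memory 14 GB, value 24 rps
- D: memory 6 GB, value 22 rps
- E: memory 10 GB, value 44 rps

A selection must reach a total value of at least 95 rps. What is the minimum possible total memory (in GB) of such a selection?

21

Subsets with value ≥ 95, sorted by total memory:
- A+B+E: memory 21, value 100
- A+D+E: memory 23, value 113
- A+B+D+E: memory 27, value 122
Minimum memory: 21 GB.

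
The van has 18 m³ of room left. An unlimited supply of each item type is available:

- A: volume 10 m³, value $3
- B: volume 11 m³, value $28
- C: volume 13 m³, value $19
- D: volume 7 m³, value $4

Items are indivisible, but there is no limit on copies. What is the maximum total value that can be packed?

Best value-per-unit is B at 28/11; filling with it alone gives 1×28 = 28.
Optimal mix: 1×B + 1×D → volume 18, value 32.

$32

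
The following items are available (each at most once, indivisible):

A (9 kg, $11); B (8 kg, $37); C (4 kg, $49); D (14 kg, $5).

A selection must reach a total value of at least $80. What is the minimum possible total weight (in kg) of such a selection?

Subsets with value ≥ 80, sorted by total weight:
- B+C: weight 12, value 86
- A+B+C: weight 21, value 97
- B+C+D: weight 26, value 91
Minimum weight: 12 kg.

12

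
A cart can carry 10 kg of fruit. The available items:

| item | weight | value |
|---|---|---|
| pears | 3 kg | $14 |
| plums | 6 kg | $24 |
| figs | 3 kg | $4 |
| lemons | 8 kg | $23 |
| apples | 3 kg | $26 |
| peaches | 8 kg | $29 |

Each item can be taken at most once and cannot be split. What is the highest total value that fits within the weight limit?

$50

This is a 0/1 knapsack; check combinations near the capacity.
- plums+apples: weight 6+3=9, value 24+26=50
- pears+figs+apples: weight 3+3+3=9, value 14+4+26=44
- pears+apples: weight 3+3=6, value 14+26=40
- pears+plums: weight 3+6=9, value 14+24=38
- figs+apples: weight 3+3=6, value 4+26=30
Best: $50.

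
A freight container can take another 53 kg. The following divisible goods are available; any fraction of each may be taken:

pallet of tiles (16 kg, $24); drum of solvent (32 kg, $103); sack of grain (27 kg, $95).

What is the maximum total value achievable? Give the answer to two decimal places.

Take in order of value per unit:
- sack of grain (95/27 per unit): all 27 → value 95, running total 95.00
- drum of solvent (103/32 per unit): 26 of 32 → value 26×103/32 = 83.6875, running total 178.69
Total 178.69.

178.69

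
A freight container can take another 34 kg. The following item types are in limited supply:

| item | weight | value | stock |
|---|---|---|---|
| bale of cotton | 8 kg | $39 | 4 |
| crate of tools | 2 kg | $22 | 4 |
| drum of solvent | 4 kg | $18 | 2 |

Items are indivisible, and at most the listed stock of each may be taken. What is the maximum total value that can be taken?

$205

Top feasible selections:
- 3×bale of cotton + 4×crate of tools: weight 32, value 205
- 2×bale of cotton + 4×crate of tools + 2×drum of solvent: weight 32, value 202
- 3×bale of cotton + 3×crate of tools + 1×drum of solvent: weight 34, value 201
- 2×bale of cotton + 4×crate of tools + 1×drum of solvent: weight 28, value 184
Best: $205.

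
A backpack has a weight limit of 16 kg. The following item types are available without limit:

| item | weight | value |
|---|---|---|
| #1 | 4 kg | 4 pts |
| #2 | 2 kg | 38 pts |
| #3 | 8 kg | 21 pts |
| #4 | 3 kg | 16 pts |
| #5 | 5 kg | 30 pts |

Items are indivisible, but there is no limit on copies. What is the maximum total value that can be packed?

Best value-per-unit is #2 at 38/2, and filling with it alone uses weight 8×2=16. No mix of the others beats 8×38 = 304.

304 pts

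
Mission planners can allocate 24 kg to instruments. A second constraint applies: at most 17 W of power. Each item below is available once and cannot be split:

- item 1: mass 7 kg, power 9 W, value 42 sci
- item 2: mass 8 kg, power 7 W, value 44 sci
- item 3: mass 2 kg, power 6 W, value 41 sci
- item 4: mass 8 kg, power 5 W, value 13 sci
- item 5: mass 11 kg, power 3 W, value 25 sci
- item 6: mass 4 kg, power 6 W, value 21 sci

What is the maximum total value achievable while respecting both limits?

110 sci

Feasible sets respecting both limits:
- item 2+item 3+item 5: mass 21, power 16, value 110
- item 2+item 5+item 6: mass 23, power 16, value 90
- item 3+item 5+item 6: mass 17, power 15, value 87
- item 1+item 2: mass 15, power 16, value 86
Best: 110 sci.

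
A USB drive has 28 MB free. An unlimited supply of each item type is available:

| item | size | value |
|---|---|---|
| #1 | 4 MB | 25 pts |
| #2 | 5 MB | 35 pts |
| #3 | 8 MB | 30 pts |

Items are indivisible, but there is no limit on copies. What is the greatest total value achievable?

Best value-per-unit is #2 at 35/5; filling with it alone gives 5×35 = 175.
Optimal mix: 2×#1 + 4×#2 → size 28, value 190.

190 pts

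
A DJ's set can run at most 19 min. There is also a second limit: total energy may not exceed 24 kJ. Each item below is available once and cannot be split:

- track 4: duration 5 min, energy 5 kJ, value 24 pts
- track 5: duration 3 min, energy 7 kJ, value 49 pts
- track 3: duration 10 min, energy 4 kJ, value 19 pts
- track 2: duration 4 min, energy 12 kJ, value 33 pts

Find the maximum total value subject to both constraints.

Feasible sets respecting both limits:
- track 4+track 5+track 2: duration 12, energy 24, value 106
- track 5+track 3+track 2: duration 17, energy 23, value 101
- track 4+track 5+track 3: duration 18, energy 16, value 92
Best: 106 pts.

106 pts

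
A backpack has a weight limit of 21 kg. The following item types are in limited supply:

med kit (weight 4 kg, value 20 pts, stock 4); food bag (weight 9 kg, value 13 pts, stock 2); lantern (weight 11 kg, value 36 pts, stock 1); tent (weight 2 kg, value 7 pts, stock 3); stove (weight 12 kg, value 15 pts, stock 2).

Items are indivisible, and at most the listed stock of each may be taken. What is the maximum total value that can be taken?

94 pts

Best selections within weight 21 and stock limits:
- 4×med kit + 2×tent: weight 20, value 94
- 4×med kit + 1×tent: weight 18, value 87
- 2×med kit + 1×lantern + 1×tent: weight 21, value 83
- 3×med kit + 3×tent: weight 18, value 81
Best: 94 pts.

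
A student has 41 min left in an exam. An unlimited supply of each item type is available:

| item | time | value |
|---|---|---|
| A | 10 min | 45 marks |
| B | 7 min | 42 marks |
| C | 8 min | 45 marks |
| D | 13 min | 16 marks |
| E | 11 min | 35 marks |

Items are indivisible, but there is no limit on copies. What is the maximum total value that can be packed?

Best value-per-unit is B at 42/7; filling with it alone gives 5×42 = 210.
Optimal mix: 5×C → time 40, value 225.

225 marks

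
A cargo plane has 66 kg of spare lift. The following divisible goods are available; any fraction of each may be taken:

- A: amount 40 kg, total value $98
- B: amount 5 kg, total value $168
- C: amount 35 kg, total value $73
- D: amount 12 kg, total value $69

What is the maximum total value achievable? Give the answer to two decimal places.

353.77

Take in order of value per unit:
- B (168/5 per unit): all 5 → value 168, running total 168.00
- D (69/12 per unit): all 12 → value 69, running total 237.00
- A (98/40 per unit): all 40 → value 98, running total 335.00
- C (73/35 per unit): 9 of 35 → value 9×73/35 = 18.7714, running total 353.77
Total 353.77.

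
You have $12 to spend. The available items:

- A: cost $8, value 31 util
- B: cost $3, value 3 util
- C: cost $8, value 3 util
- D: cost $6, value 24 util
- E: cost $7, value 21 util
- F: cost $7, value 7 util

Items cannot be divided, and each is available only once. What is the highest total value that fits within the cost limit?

This is a 0/1 knapsack; check combinations near the capacity.
- A+B: cost 8+3=11, value 31+3=34
- A: cost 8, value 31
- B+D: cost 3+6=9, value 3+24=27
- D: cost 6, value 24
- B+E: cost 3+7=10, value 3+21=24
Best: 34 util.

34 util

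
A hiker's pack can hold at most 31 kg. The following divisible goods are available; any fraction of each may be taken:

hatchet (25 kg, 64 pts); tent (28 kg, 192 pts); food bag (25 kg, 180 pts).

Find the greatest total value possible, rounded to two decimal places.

221.14

Take in order of value per unit:
- food bag (180/25 per unit): all 25 → value 180, running total 180.00
- tent (192/28 per unit): 6 of 28 → value 6×192/28 = 41.1429, running total 221.14
Total 221.14.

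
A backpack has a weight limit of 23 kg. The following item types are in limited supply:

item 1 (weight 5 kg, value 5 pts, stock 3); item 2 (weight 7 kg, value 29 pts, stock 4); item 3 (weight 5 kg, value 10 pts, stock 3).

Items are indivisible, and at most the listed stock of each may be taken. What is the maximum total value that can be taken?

87 pts

Top feasible selections:
- 3×item 2: weight 21, value 87
- 2×item 2 + 1×item 3: weight 19, value 68
- 1×item 1 + 2×item 2: weight 19, value 63
Best: 87 pts.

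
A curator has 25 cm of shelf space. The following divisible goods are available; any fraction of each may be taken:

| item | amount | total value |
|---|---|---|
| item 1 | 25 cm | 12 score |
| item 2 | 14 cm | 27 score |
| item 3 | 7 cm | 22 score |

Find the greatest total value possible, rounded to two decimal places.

Take in order of value per unit:
- item 3 (22/7 per unit): all 7 → value 22, running total 22.00
- item 2 (27/14 per unit): all 14 → value 27, running total 49.00
- item 1 (12/25 per unit): 4 of 25 → value 4×12/25 = 1.9200, running total 50.92
Total 50.92.

50.92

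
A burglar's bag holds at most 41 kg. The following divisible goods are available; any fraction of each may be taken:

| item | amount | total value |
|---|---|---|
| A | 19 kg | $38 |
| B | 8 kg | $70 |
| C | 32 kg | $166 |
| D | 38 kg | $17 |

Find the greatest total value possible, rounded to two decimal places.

Take in order of value per unit:
- B (70/8 per unit): all 8 → value 70, running total 70.00
- C (166/32 per unit): all 32 → value 166, running total 236.00
- A (38/19 per unit): 1 of 19 → value 1×38/19 = 2.0000, running total 238.00
Total 238.00.

238.00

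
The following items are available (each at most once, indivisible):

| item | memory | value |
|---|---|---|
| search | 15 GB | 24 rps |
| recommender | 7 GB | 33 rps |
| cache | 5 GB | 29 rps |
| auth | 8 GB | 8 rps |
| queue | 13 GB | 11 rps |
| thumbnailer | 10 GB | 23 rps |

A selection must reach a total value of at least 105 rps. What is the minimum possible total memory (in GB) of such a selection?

37

Subsets with value ≥ 105, sorted by total memory:
- search+recommender+cache+thumbnailer: memory 37, value 109
- search+recommender+cache+auth+thumbnailer: memory 45, value 117
- search+recommender+cache+auth+queue: memory 48, value 105
- search+recommender+cache+queue+thumbnailer: memory 50, value 120
Minimum memory: 37 GB.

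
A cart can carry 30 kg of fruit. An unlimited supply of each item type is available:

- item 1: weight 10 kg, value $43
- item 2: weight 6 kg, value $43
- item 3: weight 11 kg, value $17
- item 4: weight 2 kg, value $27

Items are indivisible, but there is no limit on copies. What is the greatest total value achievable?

$405

Best value-per-unit is item 4 at 27/2, and filling with it alone uses weight 15×2=30. No mix of the others beats 15×27 = 405.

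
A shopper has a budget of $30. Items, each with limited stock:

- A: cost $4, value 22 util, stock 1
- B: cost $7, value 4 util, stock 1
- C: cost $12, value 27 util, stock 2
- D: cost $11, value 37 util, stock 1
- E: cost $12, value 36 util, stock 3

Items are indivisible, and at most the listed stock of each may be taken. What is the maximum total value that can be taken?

95 util

Best selections within cost 30 and stock limits:
- 1×A + 1×D + 1×E: cost 27, value 95
- 1×A + 2×E: cost 28, value 94
Best: 95 util.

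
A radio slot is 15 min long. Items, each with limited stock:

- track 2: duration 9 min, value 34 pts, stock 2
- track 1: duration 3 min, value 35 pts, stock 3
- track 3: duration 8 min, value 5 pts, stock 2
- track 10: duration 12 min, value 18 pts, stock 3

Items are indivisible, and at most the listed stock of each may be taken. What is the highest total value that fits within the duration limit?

Top feasible selections:
- 3×track 1: duration 9, value 105
- 1×track 2 + 2×track 1: duration 15, value 104
- 2×track 1 + 1×track 3: duration 14, value 75
Best: 105 pts.

105 pts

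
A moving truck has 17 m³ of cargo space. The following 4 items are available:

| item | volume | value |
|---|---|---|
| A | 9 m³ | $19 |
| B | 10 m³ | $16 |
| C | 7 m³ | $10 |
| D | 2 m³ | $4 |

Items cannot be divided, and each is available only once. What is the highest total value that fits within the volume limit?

$29

This is a 0/1 knapsack; check combinations near the capacity.
- A+C: volume 9+7=16, value 19+10=29
- B+C: volume 10+7=17, value 16+10=26
- A+D: volume 9+2=11, value 19+4=23
- B+D: volume 10+2=12, value 16+4=20
- A: volume 9, value 19
Best: $29.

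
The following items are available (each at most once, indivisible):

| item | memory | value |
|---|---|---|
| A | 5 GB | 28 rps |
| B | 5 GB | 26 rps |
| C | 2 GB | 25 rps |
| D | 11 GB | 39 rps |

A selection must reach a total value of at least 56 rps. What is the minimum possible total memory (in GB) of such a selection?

Subsets with value ≥ 56, sorted by total memory:
- A+B+C: memory 12, value 79
- C+D: memory 13, value 64
Minimum memory: 12 GB.

12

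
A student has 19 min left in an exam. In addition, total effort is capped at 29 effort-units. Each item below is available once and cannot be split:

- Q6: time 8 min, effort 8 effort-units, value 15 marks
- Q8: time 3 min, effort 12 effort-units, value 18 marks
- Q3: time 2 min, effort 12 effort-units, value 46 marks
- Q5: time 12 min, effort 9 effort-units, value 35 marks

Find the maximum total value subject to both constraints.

81 marks

Feasible sets respecting both limits:
- Q3+Q5: time 14, effort 21, value 81
- Q8+Q3: time 5, effort 24, value 64
- Q6+Q3: time 10, effort 20, value 61
Best: 81 marks.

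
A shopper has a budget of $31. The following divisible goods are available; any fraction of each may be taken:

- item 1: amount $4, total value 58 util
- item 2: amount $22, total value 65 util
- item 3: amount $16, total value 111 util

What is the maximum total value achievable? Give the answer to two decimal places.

201.50

Take in order of value per unit:
- item 1 (58/4 per unit): all 4 → value 58, running total 58.00
- item 3 (111/16 per unit): all 16 → value 111, running total 169.00
- item 2 (65/22 per unit): 11 of 22 → value 11×65/22 = 32.5000, running total 201.50
Total 201.50.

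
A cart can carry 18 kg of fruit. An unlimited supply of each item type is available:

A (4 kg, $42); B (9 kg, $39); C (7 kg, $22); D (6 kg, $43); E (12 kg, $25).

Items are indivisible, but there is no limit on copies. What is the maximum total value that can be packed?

Best value-per-unit is A at 42/4; filling with it alone gives 4×42 = 168.
Optimal mix: 3×A + 1×D → weight 18, value 169.

$169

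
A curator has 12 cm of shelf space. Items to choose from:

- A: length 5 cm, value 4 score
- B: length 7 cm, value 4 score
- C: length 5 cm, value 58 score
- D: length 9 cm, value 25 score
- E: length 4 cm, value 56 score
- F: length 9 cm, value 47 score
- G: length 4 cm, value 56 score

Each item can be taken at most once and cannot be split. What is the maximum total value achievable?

Check high-value combinations within 12 cm:
- C+E: length 5+4=9, value 58+56=114
- C+G: length 5+4=9, value 58+56=114
- E+G: length 4+4=8, value 56+56=112
- A+C: length 5+5=10, value 4+58=62
- B+C: length 7+5=12, value 4+58=62
Best: 114 score.

114 score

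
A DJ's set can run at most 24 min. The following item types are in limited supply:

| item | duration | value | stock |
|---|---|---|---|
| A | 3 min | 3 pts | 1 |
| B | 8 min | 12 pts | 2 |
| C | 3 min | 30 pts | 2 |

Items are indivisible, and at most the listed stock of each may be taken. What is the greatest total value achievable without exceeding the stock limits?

84 pts

Top feasible selections:
- 2×B + 2×C: duration 22, value 84
- 1×A + 1×B + 2×C: duration 17, value 75
- 1×B + 2×C: duration 14, value 72
Best: 84 pts.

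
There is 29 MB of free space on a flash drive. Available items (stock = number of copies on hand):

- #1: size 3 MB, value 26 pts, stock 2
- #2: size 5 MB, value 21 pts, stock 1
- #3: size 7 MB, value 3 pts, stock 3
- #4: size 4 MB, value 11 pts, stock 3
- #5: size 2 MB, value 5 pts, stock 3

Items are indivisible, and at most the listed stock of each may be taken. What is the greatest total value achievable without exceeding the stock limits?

121 pts

Top feasible selections:
- 2×#1 + 1×#2 + 3×#4 + 3×#5: size 29, value 121
- 2×#1 + 1×#2 + 3×#4 + 2×#5: size 27, value 116
- 2×#1 + 1×#2 + 3×#4 + 1×#5: size 25, value 111
- 2×#1 + 1×#2 + 2×#4 + 3×#5: size 25, value 110
Best: 121 pts.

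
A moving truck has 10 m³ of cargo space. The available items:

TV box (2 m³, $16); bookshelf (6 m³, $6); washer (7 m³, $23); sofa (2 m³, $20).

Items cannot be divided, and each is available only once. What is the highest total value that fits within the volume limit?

$43

Check high-value combinations within 10 m³:
- washer+sofa: volume 7+2=9, value 23+20=43
- TV box+bookshelf+sofa: volume 2+6+2=10, value 16+6+20=42
- TV box+washer: volume 2+7=9, value 16+23=39
Best: $43.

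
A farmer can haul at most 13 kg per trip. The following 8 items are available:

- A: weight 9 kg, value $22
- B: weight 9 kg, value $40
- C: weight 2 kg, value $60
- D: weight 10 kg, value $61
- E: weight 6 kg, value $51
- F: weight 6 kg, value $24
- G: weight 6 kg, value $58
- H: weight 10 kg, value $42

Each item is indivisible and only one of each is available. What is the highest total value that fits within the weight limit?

$121

Check high-value combinations within 13 kg:
- C+D: weight 2+10=12, value 60+61=121
- C+G: weight 2+6=8, value 60+58=118
- C+E: weight 2+6=8, value 60+51=111
- E+G: weight 6+6=12, value 51+58=109
- C+H: weight 2+10=12, value 60+42=102
Best: $121.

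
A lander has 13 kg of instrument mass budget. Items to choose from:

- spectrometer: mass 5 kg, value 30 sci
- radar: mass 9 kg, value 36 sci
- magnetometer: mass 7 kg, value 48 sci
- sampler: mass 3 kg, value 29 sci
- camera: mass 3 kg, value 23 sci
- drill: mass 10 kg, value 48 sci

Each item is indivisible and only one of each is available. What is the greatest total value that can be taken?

Check high-value combinations within 13 kg:
- magnetometer+sampler+camera: mass 7+3+3=13, value 48+29+23=100
- spectrometer+sampler+camera: mass 5+3+3=11, value 30+29+23=82
- spectrometer+magnetometer: mass 5+7=12, value 30+48=78
Best: 100 sci.

100 sci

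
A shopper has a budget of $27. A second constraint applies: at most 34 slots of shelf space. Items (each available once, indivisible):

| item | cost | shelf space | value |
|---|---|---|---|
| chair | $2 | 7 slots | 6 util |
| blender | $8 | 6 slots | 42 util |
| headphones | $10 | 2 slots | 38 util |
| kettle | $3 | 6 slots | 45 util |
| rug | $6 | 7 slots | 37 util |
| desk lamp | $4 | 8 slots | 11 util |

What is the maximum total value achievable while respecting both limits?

162 util

Feasible sets respecting both limits:
- blender+headphones+kettle+rug: cost 27, shelf space 21, value 162
- chair+blender+headphones+kettle+desk lamp: cost 27, shelf space 29, value 142
- chair+blender+kettle+rug+desk lamp: cost 23, shelf space 34, value 141
- chair+headphones+kettle+rug+desk lamp: cost 25, shelf space 30, value 137
Best: 162 util.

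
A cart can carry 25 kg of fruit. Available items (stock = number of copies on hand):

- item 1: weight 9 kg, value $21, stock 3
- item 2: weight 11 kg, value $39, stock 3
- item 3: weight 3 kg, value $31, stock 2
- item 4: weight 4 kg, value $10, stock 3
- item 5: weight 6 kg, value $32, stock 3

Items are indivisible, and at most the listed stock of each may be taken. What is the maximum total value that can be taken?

Best selections within weight 25 and stock limits:
- 2×item 3 + 3×item 5: weight 24, value 158
- 1×item 3 + 1×item 4 + 3×item 5: weight 25, value 137
Best: $158.

$158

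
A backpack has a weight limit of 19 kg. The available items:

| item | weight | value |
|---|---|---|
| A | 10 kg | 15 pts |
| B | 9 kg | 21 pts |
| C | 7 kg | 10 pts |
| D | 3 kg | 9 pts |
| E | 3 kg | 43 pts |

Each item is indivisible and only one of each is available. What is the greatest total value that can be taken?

74 pts

This is a 0/1 knapsack; check combinations near the capacity.
- B+C+E: weight 9+7+3=19, value 21+10+43=74
- B+D+E: weight 9+3+3=15, value 21+9+43=73
- A+D+E: weight 10+3+3=16, value 15+9+43=67
Best: 74 pts.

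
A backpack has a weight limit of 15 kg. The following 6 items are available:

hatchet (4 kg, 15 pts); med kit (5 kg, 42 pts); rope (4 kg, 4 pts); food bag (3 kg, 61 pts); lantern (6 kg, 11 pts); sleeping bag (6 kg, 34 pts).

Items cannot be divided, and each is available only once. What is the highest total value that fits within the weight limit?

137 pts

This is a 0/1 knapsack; check combinations near the capacity.
- med kit+food bag+sleeping bag: weight 5+3+6=14, value 42+61+34=137
- hatchet+med kit+food bag: weight 4+5+3=12, value 15+42+61=118
- med kit+food bag+lantern: weight 5+3+6=14, value 42+61+11=114
- hatchet+food bag+sleeping bag: weight 4+3+6=13, value 15+61+34=110
- med kit+rope+food bag: weight 5+4+3=12, value 42+4+61=107
Best: 137 pts.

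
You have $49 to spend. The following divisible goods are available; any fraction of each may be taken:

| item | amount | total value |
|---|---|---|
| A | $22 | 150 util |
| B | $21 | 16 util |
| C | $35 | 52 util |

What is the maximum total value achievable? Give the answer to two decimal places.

Take in order of value per unit:
- A (150/22 per unit): all 22 → value 150, running total 150.00
- C (52/35 per unit): 27 of 35 → value 27×52/35 = 40.1143, running total 190.11
Total 190.11.

190.11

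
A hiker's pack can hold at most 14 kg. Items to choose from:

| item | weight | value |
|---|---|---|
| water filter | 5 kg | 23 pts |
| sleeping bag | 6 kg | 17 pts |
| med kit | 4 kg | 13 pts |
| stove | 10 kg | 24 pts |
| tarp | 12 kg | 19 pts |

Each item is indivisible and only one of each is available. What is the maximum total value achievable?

40 pts

Check high-value combinations within 14 kg:
- water filter+sleeping bag: weight 5+6=11, value 23+17=40
- med kit+stove: weight 4+10=14, value 13+24=37
- water filter+med kit: weight 5+4=9, value 23+13=36
- sleeping bag+med kit: weight 6+4=10, value 17+13=30
Best: 40 pts.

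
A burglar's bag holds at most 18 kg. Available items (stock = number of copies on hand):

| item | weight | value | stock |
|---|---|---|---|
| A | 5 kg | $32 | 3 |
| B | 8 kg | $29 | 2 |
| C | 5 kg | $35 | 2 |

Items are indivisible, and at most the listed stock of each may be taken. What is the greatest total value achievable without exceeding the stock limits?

$102

Best selections within weight 18 and stock limits:
- 1×A + 2×C: weight 15, value 102
- 2×A + 1×C: weight 15, value 99
- 1×B + 2×C: weight 18, value 99
- 3×A: weight 15, value 96
Best: $102.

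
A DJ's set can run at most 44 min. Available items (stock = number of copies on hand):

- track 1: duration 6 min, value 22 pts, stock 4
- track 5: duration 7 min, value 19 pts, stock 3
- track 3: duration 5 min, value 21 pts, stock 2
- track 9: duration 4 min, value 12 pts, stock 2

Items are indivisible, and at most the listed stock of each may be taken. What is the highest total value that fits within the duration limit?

154 pts

Best selections within duration 44 and stock limits:
- 4×track 1 + 2×track 3 + 2×track 9: duration 42, value 154
- 4×track 1 + 1×track 5 + 1×track 3 + 2×track 9: duration 44, value 152
Best: 154 pts.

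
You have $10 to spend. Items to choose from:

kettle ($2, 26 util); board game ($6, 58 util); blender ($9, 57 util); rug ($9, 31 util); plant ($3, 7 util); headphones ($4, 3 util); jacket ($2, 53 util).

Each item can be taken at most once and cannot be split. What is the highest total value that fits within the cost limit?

Check high-value combinations within $10:
- kettle+board game+jacket: cost 2+6+2=10, value 26+58+53=137
- board game+jacket: cost 6+2=8, value 58+53=111
- kettle+plant+jacket: cost 2+3+2=7, value 26+7+53=86
Best: 137 util.

137 util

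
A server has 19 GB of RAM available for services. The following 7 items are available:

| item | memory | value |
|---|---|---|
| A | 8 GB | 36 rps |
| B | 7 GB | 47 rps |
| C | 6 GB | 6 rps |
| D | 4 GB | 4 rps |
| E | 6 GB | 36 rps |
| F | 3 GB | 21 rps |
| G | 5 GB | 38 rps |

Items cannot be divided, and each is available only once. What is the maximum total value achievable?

Check high-value combinations within 19 GB:
- B+E+G: memory 7+6+5=18, value 47+36+38=121
- A+E+G: memory 8+6+5=19, value 36+36+38=110
- B+D+F+G: memory 7+4+3+5=19, value 47+4+21+38=110
- B+F+G: memory 7+3+5=15, value 47+21+38=106
- B+E+F: memory 7+6+3=16, value 47+36+21=104
Best: 121 rps.

121 rps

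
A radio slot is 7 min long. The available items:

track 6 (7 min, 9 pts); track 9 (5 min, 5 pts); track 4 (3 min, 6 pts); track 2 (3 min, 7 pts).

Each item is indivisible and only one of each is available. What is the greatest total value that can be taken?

13 pts

This is a 0/1 knapsack; check combinations near the capacity.
- track 4+track 2: duration 3+3=6, value 6+7=13
- track 6: duration 7, value 9
- track 2: duration 3, value 7
Best: 13 pts.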